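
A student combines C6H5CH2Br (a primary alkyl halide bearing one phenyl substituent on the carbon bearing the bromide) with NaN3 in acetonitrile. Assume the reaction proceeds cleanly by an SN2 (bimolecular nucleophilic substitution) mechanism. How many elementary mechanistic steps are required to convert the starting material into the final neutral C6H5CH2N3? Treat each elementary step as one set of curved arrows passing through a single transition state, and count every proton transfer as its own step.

1

Step 1: Backside attack by N3⁻ on the carbon bearing the bromide: the new C–N bond forms as the C–Br bond breaks, with Walden inversion at carbon.
Total: 1 elementary step.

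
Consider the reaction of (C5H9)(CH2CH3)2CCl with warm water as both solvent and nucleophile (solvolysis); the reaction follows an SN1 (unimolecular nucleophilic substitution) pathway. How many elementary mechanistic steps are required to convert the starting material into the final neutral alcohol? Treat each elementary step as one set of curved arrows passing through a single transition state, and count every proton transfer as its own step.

Step 1: Unassisted departure of Cl⁻ (taking the C–Cl bonding pair) generates a tertiary carbocation.
(No 1,2-shift: no single shift to an adjacent carbon would give a more stable cation.)
Step 2: A lone pair on the oxygen of H2O attacks the carbocation, forming a new C–O σ-bond and an oxonium ion.
Step 3: Deprotonation of the oxonium oxygen by solvent water yields the neutral alcohol.
Total: 3 elementary steps.

3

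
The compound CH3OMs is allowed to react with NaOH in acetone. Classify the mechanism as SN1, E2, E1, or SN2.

SN2

Conditions: a methyl substrate with a strong nucleophile in the polar aprotic solvent acetone.
These conditions are the textbook signature of the SN2 pathway.
An unhindered substrate with a strong nucleophile in a polar aprotic solvent favours one-step backside displacement.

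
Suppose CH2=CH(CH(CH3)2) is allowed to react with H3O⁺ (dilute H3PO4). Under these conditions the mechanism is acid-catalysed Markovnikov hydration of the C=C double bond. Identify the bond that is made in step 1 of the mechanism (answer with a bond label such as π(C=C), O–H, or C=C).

C–H

Step 1: Electrophilic addition begins with the π(C=C) electrons forming a bond to the proton of H3O⁺. Following Markovnikov's rule, the resulting cation is secondary. H2O is released.
The bond formed in this step is the C–H bond.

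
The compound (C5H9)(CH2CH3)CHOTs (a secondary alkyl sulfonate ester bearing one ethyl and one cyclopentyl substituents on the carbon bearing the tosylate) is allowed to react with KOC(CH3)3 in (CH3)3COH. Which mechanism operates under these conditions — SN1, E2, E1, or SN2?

Conditions: a strong/bulky base with a secondary substrate bearing a β-hydrogen.
These conditions are the textbook signature of the E2 pathway.
A strong (often hindered) base removes a β-H in concert with loss of the leaving group — bimolecular elimination.

E2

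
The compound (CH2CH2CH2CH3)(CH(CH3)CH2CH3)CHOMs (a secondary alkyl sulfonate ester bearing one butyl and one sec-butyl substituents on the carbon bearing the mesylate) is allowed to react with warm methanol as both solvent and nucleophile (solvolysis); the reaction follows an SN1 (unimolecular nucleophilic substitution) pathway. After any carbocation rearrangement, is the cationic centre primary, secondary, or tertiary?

tertiary

Step 1: Ionisation: the C–O σ-bond cleaves heterolytically; both bonding electrons depart with MsO⁻, leaving a secondary carbocation at the α-carbon.
Step 2: A 1,2-hydride shift from the adjacent sec-butyl carbon moves the positive charge from the secondary centre to an adjacent carbon, generating a more stable tertiary carbocation.
The cation rearranges from secondary to tertiary via a 1,2-hydride shift from the adjacent sec-butyl carbon; the tertiary cation is what reacts next.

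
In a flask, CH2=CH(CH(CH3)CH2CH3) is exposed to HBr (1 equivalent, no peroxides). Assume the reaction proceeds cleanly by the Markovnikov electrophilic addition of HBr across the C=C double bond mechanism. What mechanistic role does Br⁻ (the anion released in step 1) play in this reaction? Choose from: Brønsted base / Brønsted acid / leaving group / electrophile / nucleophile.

nucleophile

Step 3: Br⁻ captures the cation: a lone pair on Br⁻ fills the empty p orbital, producing the alkyl halide product.
Br⁻ (the anion released in step 1) donates an electron pair to form a new σ-bond to carbon — it is the nucleophile.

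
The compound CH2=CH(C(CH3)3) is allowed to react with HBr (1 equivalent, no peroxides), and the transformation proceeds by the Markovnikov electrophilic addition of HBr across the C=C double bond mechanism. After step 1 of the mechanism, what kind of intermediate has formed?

Step 1: Electrophilic addition begins with the π(C=C) electrons forming a bond to the proton of HBr. Following Markovnikov's rule, the resulting cation is secondary. The H–Br bond breaks heterolytically, releasing Br⁻.
After step 1 the species present is a secondary carbocation.

secondary carbocation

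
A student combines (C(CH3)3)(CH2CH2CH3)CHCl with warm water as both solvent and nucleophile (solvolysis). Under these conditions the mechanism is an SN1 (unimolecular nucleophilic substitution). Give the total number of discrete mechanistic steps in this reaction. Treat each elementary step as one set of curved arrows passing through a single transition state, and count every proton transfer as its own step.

Step 1: The C–Cl bond breaks with both electrons going to the chloride; Cl⁻ leaves and a secondary carbocation remains.
Step 2: A methyl group with its bonding pair migrates from the adjacent tert-butyl carbon to the cationic centre — a 1,2-methyl shift — upgrading the secondary cation to a tertiary one.
Step 3: H2O donates an oxygen lone pair into the empty p orbital of the cation, giving a protonated alcohol (an oxonium ion).
Step 4: A second solvent molecule removes the proton on oxygen, giving the neutral alcohol product.
Total: 4 elementary steps.

4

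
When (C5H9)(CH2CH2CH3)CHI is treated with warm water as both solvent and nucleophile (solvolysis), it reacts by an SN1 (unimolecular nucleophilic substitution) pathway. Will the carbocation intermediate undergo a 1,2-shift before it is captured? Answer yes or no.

yes

The first-formed carbocation is secondary.
The adjacent cyclopentyl carbon already bears 2 other carbon substituents and has a hydrogen to migrate; after a 1,2-hydride shift from that carbon the positive charge sits on a tertiary centre.
Tertiary is more stable than secondary, so the shift occurs.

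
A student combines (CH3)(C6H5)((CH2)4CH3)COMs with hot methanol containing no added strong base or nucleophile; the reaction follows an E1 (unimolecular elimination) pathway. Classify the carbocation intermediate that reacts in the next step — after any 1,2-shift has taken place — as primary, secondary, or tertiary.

tertiary

Step 1: The C–O bond breaks with both electrons going to the mesylate; MsO⁻ leaves and a tertiary carbocation remains.
No single 1,2-shift to an adjacent carbon would give a more-substituted cation, so no rearrangement occurs.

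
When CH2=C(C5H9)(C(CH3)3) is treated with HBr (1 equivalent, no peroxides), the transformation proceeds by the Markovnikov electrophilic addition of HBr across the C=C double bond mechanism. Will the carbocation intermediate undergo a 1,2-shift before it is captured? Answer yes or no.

no

The first-formed carbocation is tertiary.
No single 1,2-shift to an adjacent carbon would produce a more-substituted cation than the one already present, so no rearrangement occurs.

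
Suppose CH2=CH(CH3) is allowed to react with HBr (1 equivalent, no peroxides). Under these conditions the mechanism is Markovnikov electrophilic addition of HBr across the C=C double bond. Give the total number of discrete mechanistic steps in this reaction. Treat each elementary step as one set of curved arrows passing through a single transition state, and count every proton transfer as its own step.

Step 1: The π electrons of the C=C bond attack a proton of HBr; Markovnikov addition places the new C–H on the less-substituted alkene carbon, so the positive charge ends up on the more-substituted carbon — a secondary carbocation. The H–Br bond breaks heterolytically, releasing Br⁻.
(No 1,2-shift: no single shift to an adjacent carbon would give a more stable cation.)
Step 2: Nucleophilic attack by Br⁻ on the carbocation completes the addition, giving R–Br.
Total: 2 elementary steps.

2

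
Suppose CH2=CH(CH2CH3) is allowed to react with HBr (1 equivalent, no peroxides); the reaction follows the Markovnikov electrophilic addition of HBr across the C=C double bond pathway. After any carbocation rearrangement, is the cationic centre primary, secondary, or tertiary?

Step 1: Electrophilic addition begins with the π(C=C) electrons forming a bond to the proton of HBr. Following Markovnikov's rule, the resulting cation is secondary. The H–Br bond breaks heterolytically, releasing Br⁻.
No single 1,2-shift to an adjacent carbon would give a more-substituted cation, so no rearrangement occurs.

secondary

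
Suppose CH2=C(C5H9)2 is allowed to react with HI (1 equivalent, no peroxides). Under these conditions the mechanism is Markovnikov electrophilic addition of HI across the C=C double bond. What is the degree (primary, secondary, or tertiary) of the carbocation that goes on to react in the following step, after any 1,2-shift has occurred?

tertiary

Step 1: Protonation of the alkene by HI: the π bond acts as the nucleophile and picks up H⁺, giving the more stable (Markovnikov) tertiary carbocation. The H–I bond breaks heterolytically, releasing I⁻.
No single 1,2-shift to an adjacent carbon would give a more-substituted cation, so no rearrangement occurs.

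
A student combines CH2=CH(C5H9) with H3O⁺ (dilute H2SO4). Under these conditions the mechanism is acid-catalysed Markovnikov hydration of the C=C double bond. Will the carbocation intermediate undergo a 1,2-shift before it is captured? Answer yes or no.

yes

The first-formed carbocation is secondary.
The adjacent cyclopentyl carbon already bears 2 other carbon substituents and has a hydrogen to migrate; after a 1,2-hydride shift from that carbon the positive charge sits on a tertiary centre.
Tertiary is more stable than secondary, so the shift occurs.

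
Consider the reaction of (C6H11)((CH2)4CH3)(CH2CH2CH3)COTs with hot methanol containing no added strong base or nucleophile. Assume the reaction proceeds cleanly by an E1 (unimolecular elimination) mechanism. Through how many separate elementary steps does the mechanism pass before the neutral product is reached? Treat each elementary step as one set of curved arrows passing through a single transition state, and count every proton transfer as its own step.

2

Step 1: Rate-determining heterolysis of the C–O bond gives TsO⁻ and a tertiary carbocation.
(No 1,2-shift: no single shift to an adjacent carbon would give a more stable cation.)
Step 2: A methanol molecule (solvent) deprotonates a β-carbon; as the C–H bond breaks, those electrons form the new alkene π bond.
Total: 2 elementary steps.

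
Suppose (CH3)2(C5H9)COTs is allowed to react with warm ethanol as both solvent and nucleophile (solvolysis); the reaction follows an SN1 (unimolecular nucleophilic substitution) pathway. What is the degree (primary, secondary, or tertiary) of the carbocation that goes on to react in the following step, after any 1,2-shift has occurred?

tertiary

Step 1: Ionisation: the C–O σ-bond cleaves heterolytically; both bonding electrons depart with TsO⁻, leaving a tertiary carbocation at the α-carbon.
No single 1,2-shift to an adjacent carbon would give a more-substituted cation, so no rearrangement occurs.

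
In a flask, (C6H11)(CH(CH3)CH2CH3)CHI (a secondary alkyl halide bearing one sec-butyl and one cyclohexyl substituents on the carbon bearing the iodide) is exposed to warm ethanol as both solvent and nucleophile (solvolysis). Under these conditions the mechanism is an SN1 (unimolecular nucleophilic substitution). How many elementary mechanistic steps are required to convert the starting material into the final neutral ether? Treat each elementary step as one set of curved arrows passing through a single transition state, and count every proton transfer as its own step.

Step 1: Unassisted departure of I⁻ (taking the C–I bonding pair) generates a secondary carbocation.
Step 2: A 1,2-hydride shift from the adjacent sec-butyl carbon moves the positive charge from the secondary centre to an adjacent carbon, generating a more stable tertiary carbocation.
Step 3: CH3CH2OH donates an oxygen lone pair into the empty p orbital of the cation, giving a protonated ether (an oxonium ion).
Step 4: Proton transfer from the O–H of the oxonium ion to a solvent molecule delivers the neutral ether.
Total: 4 elementary steps.

4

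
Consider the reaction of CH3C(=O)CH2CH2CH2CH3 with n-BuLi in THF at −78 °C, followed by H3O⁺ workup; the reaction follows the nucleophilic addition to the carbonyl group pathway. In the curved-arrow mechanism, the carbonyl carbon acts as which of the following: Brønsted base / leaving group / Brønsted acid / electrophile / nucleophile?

electrophile

Step 1: Nucleophilic addition: the carbanion-like carbon of n-BuLi adds to the carbonyl carbon, pushing the π(C=O) electron pair onto oxygen and giving a tetrahedral alkoxide.
The carbonyl carbon accepts an electron pair into an empty or π* orbital — it is the electrophile.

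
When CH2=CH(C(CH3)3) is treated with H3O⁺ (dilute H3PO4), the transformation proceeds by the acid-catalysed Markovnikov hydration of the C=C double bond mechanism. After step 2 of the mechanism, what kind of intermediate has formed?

tertiary carbocation

Step 1: The π electrons of the C=C bond attack a proton of H3O⁺; Markovnikov addition places the new C–H on the less-substituted alkene carbon, so the positive charge ends up on the more-substituted carbon — a secondary carbocation. H2O is released.
Step 2: A methyl group with its bonding pair migrates from the adjacent tert-butyl carbon to the cationic centre — a 1,2-methyl shift — upgrading the secondary cation to a tertiary one.
After step 2 the species present is a tertiary carbocation.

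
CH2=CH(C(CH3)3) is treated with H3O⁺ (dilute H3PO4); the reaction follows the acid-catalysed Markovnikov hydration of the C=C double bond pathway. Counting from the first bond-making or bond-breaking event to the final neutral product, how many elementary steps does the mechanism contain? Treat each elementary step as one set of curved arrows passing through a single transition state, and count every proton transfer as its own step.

4

Step 1: Protonation of the alkene by H3O⁺: the π bond acts as the nucleophile and picks up H⁺, giving the more stable (Markovnikov) secondary carbocation. H2O is released.
Step 2: A 1,2-methyl shift from the adjacent tert-butyl carbon moves the positive charge from the secondary centre to an adjacent carbon, generating a more stable tertiary carbocation.
Step 3: Nucleophilic capture of the cation by H2O produces the protonated alcohol (an oxonium ion).
Step 4: H2O removes a proton from the oxonium oxygen, regenerating H3O⁺ and giving the neutral alcohol.
Total: 4 elementary steps.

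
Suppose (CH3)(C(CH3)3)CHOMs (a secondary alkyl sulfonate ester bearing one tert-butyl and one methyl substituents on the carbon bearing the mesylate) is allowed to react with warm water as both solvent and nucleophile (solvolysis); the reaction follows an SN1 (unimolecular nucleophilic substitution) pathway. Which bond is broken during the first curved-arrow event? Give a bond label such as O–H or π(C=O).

Step 1: Ionisation: the C–O σ-bond cleaves heterolytically; both bonding electrons depart with MsO⁻, leaving a secondary carbocation at the α-carbon.
The bond broken in this step is the C–O bond.

C–O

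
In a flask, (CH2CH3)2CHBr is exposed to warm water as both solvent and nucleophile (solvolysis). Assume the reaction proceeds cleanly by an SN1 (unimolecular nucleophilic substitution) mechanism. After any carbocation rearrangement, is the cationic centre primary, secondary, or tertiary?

Step 1: The C–Br bond breaks with both electrons going to the bromide; Br⁻ leaves and a secondary carbocation remains.
No single 1,2-shift to an adjacent carbon would give a more-substituted cation, so no rearrangement occurs.

secondary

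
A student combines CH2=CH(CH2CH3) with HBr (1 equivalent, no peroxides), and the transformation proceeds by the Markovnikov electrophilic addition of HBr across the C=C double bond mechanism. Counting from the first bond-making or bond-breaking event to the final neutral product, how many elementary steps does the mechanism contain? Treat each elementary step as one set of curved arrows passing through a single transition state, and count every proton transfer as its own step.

Step 1: Electrophilic addition begins with the π(C=C) electrons forming a bond to the proton of HBr. Following Markovnikov's rule, the resulting cation is secondary. The H–Br bond breaks heterolytically, releasing Br⁻.
(No 1,2-shift: no single shift to an adjacent carbon would give a more stable cation.)
Step 2: Nucleophilic attack by Br⁻ on the carbocation completes the addition, giving R–Br.
Total: 2 elementary steps.

2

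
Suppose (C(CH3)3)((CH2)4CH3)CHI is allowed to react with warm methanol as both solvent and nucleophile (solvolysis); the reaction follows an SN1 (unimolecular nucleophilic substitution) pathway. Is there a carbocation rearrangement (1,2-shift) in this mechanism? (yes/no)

yes

The first-formed carbocation is secondary.
The adjacent tert-butyl carbon has no hydrogen but bears methyl groups; migration of one methyl with its bonding pair (a 1,2-methyl shift) places the charge on a tertiary centre.
Tertiary is more stable than secondary, so the shift occurs.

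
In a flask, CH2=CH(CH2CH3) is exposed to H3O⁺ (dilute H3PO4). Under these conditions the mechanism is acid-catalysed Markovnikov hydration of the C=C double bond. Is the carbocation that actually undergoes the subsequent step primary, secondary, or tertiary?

Step 1: The π electrons of the C=C bond attack a proton of H3O⁺; Markovnikov addition places the new C–H on the less-substituted alkene carbon, so the positive charge ends up on the more-substituted carbon — a secondary carbocation. H2O is released.
No single 1,2-shift to an adjacent carbon would give a more-substituted cation, so no rearrangement occurs.

secondary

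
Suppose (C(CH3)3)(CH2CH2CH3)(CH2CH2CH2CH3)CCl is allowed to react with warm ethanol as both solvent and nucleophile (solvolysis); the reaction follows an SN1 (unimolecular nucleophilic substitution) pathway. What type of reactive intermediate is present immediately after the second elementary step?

Step 1: Ionisation: the C–Cl σ-bond cleaves heterolytically; both bonding electrons depart with Cl⁻, leaving a tertiary carbocation at the α-carbon.
Step 2: CH3CH2OH donates an oxygen lone pair into the empty p orbital of the cation, giving a protonated ether (an oxonium ion).
After step 2 the species present is an oxonium ion.

oxonium ion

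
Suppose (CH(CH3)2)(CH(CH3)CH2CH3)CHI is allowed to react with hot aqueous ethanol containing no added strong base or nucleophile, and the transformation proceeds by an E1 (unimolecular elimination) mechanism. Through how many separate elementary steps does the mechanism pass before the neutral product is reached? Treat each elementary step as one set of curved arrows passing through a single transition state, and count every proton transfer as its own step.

3

Step 1: The C–I bond breaks with both electrons going to the iodide; I⁻ leaves and a secondary carbocation remains.
Step 2: A hydride (H with its bonding pair) migrates from the adjacent isopropyl carbon to the cationic centre — a 1,2-hydride shift — upgrading the secondary cation to a tertiary one.
Step 3: A weak base (a water (or ethanol) molecule from the solvent) removes a proton from a carbon adjacent to the cationic centre; the electrons of that C–H bond become the new π(C=C) bond, giving the alkene.
Total: 3 elementary steps.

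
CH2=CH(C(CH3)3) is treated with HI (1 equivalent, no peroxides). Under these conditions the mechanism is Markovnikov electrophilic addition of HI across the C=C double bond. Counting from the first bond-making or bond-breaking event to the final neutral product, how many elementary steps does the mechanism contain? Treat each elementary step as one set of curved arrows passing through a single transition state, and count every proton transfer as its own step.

3

Step 1: The π electrons of the C=C bond attack a proton of HI; Markovnikov addition places the new C–H on the less-substituted alkene carbon, so the positive charge ends up on the more-substituted carbon — a secondary carbocation. The H–I bond breaks heterolytically, releasing I⁻.
Step 2: A methyl group with its bonding pair migrates from the adjacent tert-butyl carbon to the cationic centre — a 1,2-methyl shift — upgrading the secondary cation to a tertiary one.
Step 3: I⁻ captures the cation: a lone pair on I⁻ fills the empty p orbital, producing the alkyl halide product.
Total: 3 elementary steps.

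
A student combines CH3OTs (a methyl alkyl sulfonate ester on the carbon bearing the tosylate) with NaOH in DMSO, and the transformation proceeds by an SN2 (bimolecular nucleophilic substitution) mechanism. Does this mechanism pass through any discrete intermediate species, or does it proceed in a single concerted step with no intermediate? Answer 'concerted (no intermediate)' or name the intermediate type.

Backside attack by OH⁻ on the carbon bearing the tosylate: the new C–O bond forms as the C–O bond breaks, with Walden inversion at carbon.
All bond changes occur in one transition state; no discrete intermediate is formed.

concerted (no intermediate)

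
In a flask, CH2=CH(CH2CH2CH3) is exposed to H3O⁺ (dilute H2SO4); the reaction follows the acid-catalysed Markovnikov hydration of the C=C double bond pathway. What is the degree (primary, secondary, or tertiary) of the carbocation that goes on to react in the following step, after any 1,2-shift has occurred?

secondary

Step 1: Electrophilic addition begins with the π(C=C) electrons forming a bond to the proton of H3O⁺. Following Markovnikov's rule, the resulting cation is secondary. H2O is released.
No single 1,2-shift to an adjacent carbon would give a more-substituted cation, so no rearrangement occurs.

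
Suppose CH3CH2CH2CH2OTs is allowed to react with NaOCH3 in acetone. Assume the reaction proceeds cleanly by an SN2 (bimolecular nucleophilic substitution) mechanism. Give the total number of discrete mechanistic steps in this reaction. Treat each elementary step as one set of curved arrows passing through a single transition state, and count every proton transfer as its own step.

1

Step 1: CH3O⁻ attacks the back face of the α-carbon while TsO⁻ departs with the C–O bonding pair — a single concerted displacement through a pentacoordinate transition state.
Total: 1 elementary step.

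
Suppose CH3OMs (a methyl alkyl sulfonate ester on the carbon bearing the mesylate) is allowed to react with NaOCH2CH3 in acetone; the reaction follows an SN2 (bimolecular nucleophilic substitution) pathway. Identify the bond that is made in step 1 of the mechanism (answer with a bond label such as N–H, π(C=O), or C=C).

C–O

Step 1: Backside attack by CH3CH2O⁻ on the carbon bearing the mesylate: the new C–O bond forms as the C–O bond breaks, with Walden inversion at carbon.
The bond formed in this step is the C–O bond.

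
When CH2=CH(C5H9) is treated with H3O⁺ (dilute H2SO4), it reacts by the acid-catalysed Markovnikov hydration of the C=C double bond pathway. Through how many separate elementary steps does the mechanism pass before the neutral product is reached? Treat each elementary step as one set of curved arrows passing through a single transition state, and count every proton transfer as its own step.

Step 1: Protonation of the alkene by H3O⁺: the π bond acts as the nucleophile and picks up H⁺, giving the more stable (Markovnikov) secondary carbocation. H2O is released.
Step 2: A hydride (H with its bonding pair) migrates from the adjacent cyclopentyl carbon to the cationic centre — a 1,2-hydride shift — upgrading the secondary cation to a tertiary one.
Step 3: A lone pair on the oxygen of H2O attacks the carbocation, forming a C–O bond and an oxonium ion (a protonated alcohol).
Step 4: Deprotonation of the oxonium ion by a water molecule delivers the neutral alcohol and regenerates the acid catalyst.
Total: 4 elementary steps.

4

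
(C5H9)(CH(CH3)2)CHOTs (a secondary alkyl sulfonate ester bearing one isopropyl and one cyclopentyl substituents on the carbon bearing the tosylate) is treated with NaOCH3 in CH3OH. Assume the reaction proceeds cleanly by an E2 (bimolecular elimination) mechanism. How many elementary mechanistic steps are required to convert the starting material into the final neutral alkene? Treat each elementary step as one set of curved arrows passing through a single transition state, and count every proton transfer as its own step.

1

Step 1: The strong base CH3O⁻ removes a β-hydrogen; in the same concerted event the electrons of the breaking C–H bond form the new π(C=C) bond and the C–O σ-bond breaks, expelling TsO⁻. Anti-periplanar geometry; one transition state.
Total: 1 elementary step.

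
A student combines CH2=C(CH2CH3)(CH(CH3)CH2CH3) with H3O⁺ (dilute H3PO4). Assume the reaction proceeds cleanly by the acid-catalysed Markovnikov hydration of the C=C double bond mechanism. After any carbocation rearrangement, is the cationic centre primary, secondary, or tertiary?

tertiary

Step 1: Electrophilic addition begins with the π(C=C) electrons forming a bond to the proton of H3O⁺. Following Markovnikov's rule, the resulting cation is tertiary. H2O is released.
No single 1,2-shift to an adjacent carbon would give a more-substituted cation, so no rearrangement occurs.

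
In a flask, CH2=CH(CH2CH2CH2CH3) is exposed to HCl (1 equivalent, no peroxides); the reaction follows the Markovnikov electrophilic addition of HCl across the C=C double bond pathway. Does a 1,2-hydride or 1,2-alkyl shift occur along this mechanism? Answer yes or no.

no

The first-formed carbocation is secondary.
No single 1,2-shift to an adjacent carbon would produce a more-substituted cation than the one already present, so no rearrangement occurs.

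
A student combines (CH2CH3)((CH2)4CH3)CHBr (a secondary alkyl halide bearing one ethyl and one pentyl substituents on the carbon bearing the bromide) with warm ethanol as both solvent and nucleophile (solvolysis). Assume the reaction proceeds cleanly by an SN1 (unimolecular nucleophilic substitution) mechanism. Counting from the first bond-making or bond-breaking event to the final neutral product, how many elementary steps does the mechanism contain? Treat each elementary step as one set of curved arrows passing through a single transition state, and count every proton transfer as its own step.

Step 1: The C–Br bond breaks with both electrons going to the bromide; Br⁻ leaves and a secondary carbocation remains.
(No 1,2-shift: no single shift to an adjacent carbon would give a more stable cation.)
Step 2: A lone pair on the oxygen of CH3CH2OH attacks the carbocation, forming a new C–O σ-bond and an oxonium ion.
Step 3: Deprotonation of the oxonium oxygen by solvent ethanol yields the neutral ether.
Total: 3 elementary steps.

3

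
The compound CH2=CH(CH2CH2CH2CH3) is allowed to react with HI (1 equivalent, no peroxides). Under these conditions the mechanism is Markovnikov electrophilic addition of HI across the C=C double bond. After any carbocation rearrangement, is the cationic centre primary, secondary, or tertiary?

Step 1: Electrophilic addition begins with the π(C=C) electrons forming a bond to the proton of HI. Following Markovnikov's rule, the resulting cation is secondary. The H–I bond breaks heterolytically, releasing I⁻.
No single 1,2-shift to an adjacent carbon would give a more-substituted cation, so no rearrangement occurs.

secondary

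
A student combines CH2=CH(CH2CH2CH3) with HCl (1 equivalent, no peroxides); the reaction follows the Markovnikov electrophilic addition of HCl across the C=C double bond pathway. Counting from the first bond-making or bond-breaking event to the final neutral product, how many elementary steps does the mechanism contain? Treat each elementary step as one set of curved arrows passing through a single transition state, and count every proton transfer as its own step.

2

Step 1: The π electrons of the C=C bond attack a proton of HCl; Markovnikov addition places the new C–H on the less-substituted alkene carbon, so the positive charge ends up on the more-substituted carbon — a secondary carbocation. The H–Cl bond breaks heterolytically, releasing Cl⁻.
(No 1,2-shift: no single shift to an adjacent carbon would give a more stable cation.)
Step 2: Cl⁻ captures the cation: a lone pair on Cl⁻ fills the empty p orbital, producing the alkyl halide product.
Total: 2 elementary steps.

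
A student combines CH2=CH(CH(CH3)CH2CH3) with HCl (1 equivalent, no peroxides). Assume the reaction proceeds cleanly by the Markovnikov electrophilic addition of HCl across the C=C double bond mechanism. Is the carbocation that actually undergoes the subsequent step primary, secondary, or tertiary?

Step 1: The π electrons of the C=C bond attack a proton of HCl; Markovnikov addition places the new C–H on the less-substituted alkene carbon, so the positive charge ends up on the more-substituted carbon — a secondary carbocation. The H–Cl bond breaks heterolytically, releasing Cl⁻.
Step 2: Carbocation rearrangement: a 1,2-hydride shift from the adjacent sec-butyl carbon converts the initially-formed secondary cation into the more stable tertiary cation.
The cation rearranges from secondary to tertiary via a 1,2-hydride shift from the adjacent sec-butyl carbon; the tertiary cation is what reacts next.

tertiary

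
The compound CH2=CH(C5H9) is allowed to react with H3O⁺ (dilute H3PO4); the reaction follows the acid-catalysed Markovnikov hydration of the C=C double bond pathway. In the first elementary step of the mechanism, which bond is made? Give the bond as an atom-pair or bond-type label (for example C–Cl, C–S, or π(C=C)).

Step 1: Protonation of the alkene by H3O⁺: the π bond acts as the nucleophile and picks up H⁺, giving the more stable (Markovnikov) secondary carbocation. H2O is released.
The bond formed in this step is the C–H bond.

C–H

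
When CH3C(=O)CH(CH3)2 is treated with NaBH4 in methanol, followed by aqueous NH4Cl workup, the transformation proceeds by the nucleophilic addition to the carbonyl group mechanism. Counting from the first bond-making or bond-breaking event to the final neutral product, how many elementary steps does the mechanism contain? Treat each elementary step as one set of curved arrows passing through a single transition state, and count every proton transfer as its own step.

Step 1: H⁻ (delivered from BH4⁻) attacks the sp² carbonyl carbon; the C=O π bond breaks and the electrons end up as a lone pair on the alkoxide oxygen of the tetrahedral intermediate.
Step 2: Protonation of the alkoxide by aqueous NH4Cl workup furnishes an alcohol.
Total: 2 elementary steps.

2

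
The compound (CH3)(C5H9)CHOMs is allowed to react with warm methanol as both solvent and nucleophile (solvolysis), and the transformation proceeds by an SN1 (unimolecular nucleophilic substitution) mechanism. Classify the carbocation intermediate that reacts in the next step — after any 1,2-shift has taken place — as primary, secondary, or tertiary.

tertiary

Step 1: The C–O bond breaks with both electrons going to the mesylate; MsO⁻ leaves and a secondary carbocation remains.
Step 2: A 1,2-hydride shift from the adjacent cyclopentyl carbon moves the positive charge from the secondary centre to an adjacent carbon, generating a more stable tertiary carbocation.
The cation rearranges from secondary to tertiary via a 1,2-hydride shift from the adjacent cyclopentyl carbon; the tertiary cation is what reacts next.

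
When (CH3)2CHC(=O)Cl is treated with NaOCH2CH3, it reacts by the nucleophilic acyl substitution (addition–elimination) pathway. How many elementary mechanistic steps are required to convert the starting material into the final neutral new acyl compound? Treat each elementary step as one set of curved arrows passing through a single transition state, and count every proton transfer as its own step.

Step 1: A lone pair on the O of CH3CH2O⁻ attacks the electrophilic acyl carbon; the π(C=O) electrons move onto oxygen, giving a tetrahedral intermediate.
Step 2: An oxygen lone pair re-forms the C=O π bond as the C–Cl σ-bond breaks; Cl⁻ is expelled.
Total: 2 elementary steps.

2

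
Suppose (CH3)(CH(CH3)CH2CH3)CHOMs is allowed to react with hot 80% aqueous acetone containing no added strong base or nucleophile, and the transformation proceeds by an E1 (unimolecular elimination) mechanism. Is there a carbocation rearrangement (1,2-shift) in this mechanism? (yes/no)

yes

The first-formed carbocation is secondary.
The adjacent sec-butyl carbon already bears 2 other carbon substituents and has a hydrogen to migrate; after a 1,2-hydride shift from that carbon the positive charge sits on a tertiary centre.
Tertiary is more stable than secondary, so the shift occurs.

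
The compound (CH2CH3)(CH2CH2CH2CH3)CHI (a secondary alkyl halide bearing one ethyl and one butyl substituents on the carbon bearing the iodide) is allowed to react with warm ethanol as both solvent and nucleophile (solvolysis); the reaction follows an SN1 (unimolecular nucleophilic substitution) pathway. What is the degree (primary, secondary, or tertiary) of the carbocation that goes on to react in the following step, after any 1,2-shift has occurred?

secondary

Step 1: The C–I bond breaks with both electrons going to the iodide; I⁻ leaves and a secondary carbocation remains.
No single 1,2-shift to an adjacent carbon would give a more-substituted cation, so no rearrangement occurs.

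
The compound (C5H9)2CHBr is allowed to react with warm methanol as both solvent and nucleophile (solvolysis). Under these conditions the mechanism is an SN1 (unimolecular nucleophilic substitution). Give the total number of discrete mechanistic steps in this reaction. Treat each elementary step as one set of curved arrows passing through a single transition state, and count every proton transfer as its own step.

Step 1: Ionisation: the C–Br σ-bond cleaves heterolytically; both bonding electrons depart with Br⁻, leaving a secondary carbocation at the α-carbon.
Step 2: A 1,2-hydride shift from the adjacent cyclopentyl carbon moves the positive charge from the secondary centre to an adjacent carbon, generating a more stable tertiary carbocation.
Step 3: A lone pair on the oxygen of CH3OH attacks the carbocation, forming a new C–O σ-bond and an oxonium ion.
Step 4: Proton transfer from the O–H of the oxonium ion to a solvent molecule delivers the neutral ether.
Total: 4 elementary steps.

4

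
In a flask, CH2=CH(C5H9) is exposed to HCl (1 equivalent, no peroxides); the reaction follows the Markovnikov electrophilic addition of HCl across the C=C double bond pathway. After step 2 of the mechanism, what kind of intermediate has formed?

tertiary carbocation

Step 1: Electrophilic addition begins with the π(C=C) electrons forming a bond to the proton of HCl. Following Markovnikov's rule, the resulting cation is secondary. The H–Cl bond breaks heterolytically, releasing Cl⁻.
Step 2: A hydride (H with its bonding pair) migrates from the adjacent cyclopentyl carbon to the cationic centre — a 1,2-hydride shift — upgrading the secondary cation to a tertiary one.
After step 2 the species present is a tertiary carbocation.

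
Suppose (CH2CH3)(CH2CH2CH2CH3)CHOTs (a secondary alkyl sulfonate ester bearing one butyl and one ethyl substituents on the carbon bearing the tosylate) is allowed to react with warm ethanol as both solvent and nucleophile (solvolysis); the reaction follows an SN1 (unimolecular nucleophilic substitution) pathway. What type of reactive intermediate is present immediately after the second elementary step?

oxonium ion

Step 1: Rate-determining heterolysis of the C–O bond gives TsO⁻ and a secondary carbocation.
Step 2: Nucleophilic capture: the oxygen of CH3CH2OH bonds to the cationic carbon, producing an oxonium-ion intermediate.
After step 2 the species present is an oxonium ion.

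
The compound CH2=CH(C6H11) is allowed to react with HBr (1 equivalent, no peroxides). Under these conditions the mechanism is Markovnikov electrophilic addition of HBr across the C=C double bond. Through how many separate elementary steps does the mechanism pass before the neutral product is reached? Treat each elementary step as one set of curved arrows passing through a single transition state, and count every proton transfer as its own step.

Step 1: Electrophilic addition begins with the π(C=C) electrons forming a bond to the proton of HBr. Following Markovnikov's rule, the resulting cation is secondary. The H–Br bond breaks heterolytically, releasing Br⁻.
Step 2: A hydride (H with its bonding pair) migrates from the adjacent cyclohexyl carbon to the cationic centre — a 1,2-hydride shift — upgrading the secondary cation to a tertiary one.
Step 3: Br⁻ captures the cation: a lone pair on Br⁻ fills the empty p orbital, producing the alkyl halide product.
Total: 3 elementary steps.

3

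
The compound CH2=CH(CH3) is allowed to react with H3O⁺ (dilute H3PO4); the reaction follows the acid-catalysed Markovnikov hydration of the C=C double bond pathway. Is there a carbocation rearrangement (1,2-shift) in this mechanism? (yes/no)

no

The first-formed carbocation is secondary.
No single 1,2-shift to an adjacent carbon would produce a more-substituted cation than the one already present, so no rearrangement occurs.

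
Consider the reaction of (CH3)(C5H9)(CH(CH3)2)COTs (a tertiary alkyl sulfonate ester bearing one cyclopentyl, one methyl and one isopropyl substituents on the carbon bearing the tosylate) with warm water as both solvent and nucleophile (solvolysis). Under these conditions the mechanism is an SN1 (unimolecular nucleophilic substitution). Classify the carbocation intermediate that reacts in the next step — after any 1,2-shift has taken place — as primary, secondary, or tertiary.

Step 1: The C–O bond breaks with both electrons going to the tosylate; TsO⁻ leaves and a tertiary carbocation remains.
No single 1,2-shift to an adjacent carbon would give a more-substituted cation, so no rearrangement occurs.

tertiary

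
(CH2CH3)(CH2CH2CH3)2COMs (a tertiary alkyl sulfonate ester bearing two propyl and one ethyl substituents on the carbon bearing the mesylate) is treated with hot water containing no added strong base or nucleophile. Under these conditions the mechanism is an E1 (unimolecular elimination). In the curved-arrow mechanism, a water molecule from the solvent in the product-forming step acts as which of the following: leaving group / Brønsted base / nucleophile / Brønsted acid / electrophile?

Step 2: A weak base (a water molecule from the solvent) removes a proton from a carbon adjacent to the cationic centre; the electrons of that C–H bond become the new π(C=C) bond, giving the alkene.
A water molecule from the solvent in the product-forming step accepts a proton in a proton-transfer step — a Brønsted base.

Brønsted base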